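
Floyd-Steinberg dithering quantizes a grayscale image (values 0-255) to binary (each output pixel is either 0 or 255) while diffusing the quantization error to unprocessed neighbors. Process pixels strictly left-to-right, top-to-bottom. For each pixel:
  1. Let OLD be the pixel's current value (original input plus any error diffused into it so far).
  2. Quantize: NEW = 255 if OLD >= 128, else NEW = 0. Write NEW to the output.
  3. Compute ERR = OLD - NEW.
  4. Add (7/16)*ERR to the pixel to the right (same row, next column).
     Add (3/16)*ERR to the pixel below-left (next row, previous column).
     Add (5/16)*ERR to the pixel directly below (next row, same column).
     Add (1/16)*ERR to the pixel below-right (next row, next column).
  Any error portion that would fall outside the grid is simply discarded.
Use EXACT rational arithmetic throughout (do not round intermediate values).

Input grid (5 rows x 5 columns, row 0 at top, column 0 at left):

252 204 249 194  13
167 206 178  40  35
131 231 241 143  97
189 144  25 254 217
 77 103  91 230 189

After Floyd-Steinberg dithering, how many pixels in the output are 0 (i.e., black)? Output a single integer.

Answer: 10

Derivation:
(0,0): OLD=252 → NEW=255, ERR=-3
(0,1): OLD=3243/16 → NEW=255, ERR=-837/16
(0,2): OLD=57885/256 → NEW=255, ERR=-7395/256
(0,3): OLD=742859/4096 → NEW=255, ERR=-301621/4096
(0,4): OLD=-1259379/65536 → NEW=0, ERR=-1259379/65536
(1,0): OLD=40001/256 → NEW=255, ERR=-25279/256
(1,1): OLD=288455/2048 → NEW=255, ERR=-233785/2048
(1,2): OLD=6681683/65536 → NEW=0, ERR=6681683/65536
(1,3): OLD=14728471/262144 → NEW=0, ERR=14728471/262144
(1,4): OLD=205408613/4194304 → NEW=0, ERR=205408613/4194304
(2,0): OLD=2580093/32768 → NEW=0, ERR=2580093/32768
(2,1): OLD=254510383/1048576 → NEW=255, ERR=-12876497/1048576
(2,2): OLD=4544751949/16777216 → NEW=255, ERR=266561869/16777216
(2,3): OLD=49140728215/268435456 → NEW=255, ERR=-19310313065/268435456
(2,4): OLD=362252346721/4294967296 → NEW=0, ERR=362252346721/4294967296
(3,0): OLD=3545079213/16777216 → NEW=255, ERR=-733110867/16777216
(3,1): OLD=17306751529/134217728 → NEW=255, ERR=-16918769111/134217728
(3,2): OLD=-169390958061/4294967296 → NEW=0, ERR=-169390958061/4294967296
(3,3): OLD=1984897777243/8589934592 → NEW=255, ERR=-205535543717/8589934592
(3,4): OLD=31390097546535/137438953472 → NEW=255, ERR=-3656835588825/137438953472
(4,0): OLD=85275498883/2147483648 → NEW=0, ERR=85275498883/2147483648
(4,1): OLD=4869110774275/68719476736 → NEW=0, ERR=4869110774275/68719476736
(4,2): OLD=106992794068621/1099511627776 → NEW=0, ERR=106992794068621/1099511627776
(4,3): OLD=4532481461321731/17592186044416 → NEW=255, ERR=46474019995651/17592186044416
(4,4): OLD=50762777167903125/281474976710656 → NEW=255, ERR=-21013341893314155/281474976710656
Output grid:
  Row 0: ####.  (1 black, running=1)
  Row 1: ##...  (3 black, running=4)
  Row 2: .###.  (2 black, running=6)
  Row 3: ##.##  (1 black, running=7)
  Row 4: ...##  (3 black, running=10)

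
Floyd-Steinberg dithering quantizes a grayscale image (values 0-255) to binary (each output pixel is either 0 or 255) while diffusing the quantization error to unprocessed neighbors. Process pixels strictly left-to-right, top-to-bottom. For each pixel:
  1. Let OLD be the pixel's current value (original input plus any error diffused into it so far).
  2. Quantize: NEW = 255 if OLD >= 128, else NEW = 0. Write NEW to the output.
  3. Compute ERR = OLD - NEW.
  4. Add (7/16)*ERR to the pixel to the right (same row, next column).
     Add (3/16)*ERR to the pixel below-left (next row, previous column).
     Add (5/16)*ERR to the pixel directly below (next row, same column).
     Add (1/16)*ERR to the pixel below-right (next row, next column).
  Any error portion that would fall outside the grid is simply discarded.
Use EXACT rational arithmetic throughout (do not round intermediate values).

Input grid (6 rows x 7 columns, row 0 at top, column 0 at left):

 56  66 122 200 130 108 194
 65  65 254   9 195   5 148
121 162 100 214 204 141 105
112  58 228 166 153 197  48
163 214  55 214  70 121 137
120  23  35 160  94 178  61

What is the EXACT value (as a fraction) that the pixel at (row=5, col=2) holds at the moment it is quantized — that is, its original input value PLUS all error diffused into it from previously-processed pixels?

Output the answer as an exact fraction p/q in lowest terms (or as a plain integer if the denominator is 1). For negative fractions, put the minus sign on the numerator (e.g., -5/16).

(0,0): OLD=56 → NEW=0, ERR=56
(0,1): OLD=181/2 → NEW=0, ERR=181/2
(0,2): OLD=5171/32 → NEW=255, ERR=-2989/32
(0,3): OLD=81477/512 → NEW=255, ERR=-49083/512
(0,4): OLD=721379/8192 → NEW=0, ERR=721379/8192
(0,5): OLD=19205429/131072 → NEW=255, ERR=-14217931/131072
(0,6): OLD=307321971/2097152 → NEW=255, ERR=-227451789/2097152
(1,0): OLD=3183/32 → NEW=0, ERR=3183/32
(1,1): OLD=31433/256 → NEW=0, ERR=31433/256
(1,2): OLD=2180797/8192 → NEW=255, ERR=91837/8192
(1,3): OLD=-176295/32768 → NEW=0, ERR=-176295/32768
(1,4): OLD=406499659/2097152 → NEW=255, ERR=-128274101/2097152
(1,5): OLD=-1182631685/16777216 → NEW=0, ERR=-1182631685/16777216
(1,6): OLD=20532058965/268435456 → NEW=0, ERR=20532058965/268435456
(2,0): OLD=717235/4096 → NEW=255, ERR=-327245/4096
(2,1): OLD=22771873/131072 → NEW=255, ERR=-10651487/131072
(2,2): OLD=156479907/2097152 → NEW=0, ERR=156479907/2097152
(2,3): OLD=3929140683/16777216 → NEW=255, ERR=-349049397/16777216
(2,4): OLD=21774182555/134217728 → NEW=255, ERR=-12451338085/134217728
(2,5): OLD=381838212713/4294967296 → NEW=0, ERR=381838212713/4294967296
(2,6): OLD=11228223552111/68719476736 → NEW=255, ERR=-6295243015569/68719476736
(3,0): OLD=150567363/2097152 → NEW=0, ERR=150567363/2097152
(3,1): OLD=1224949959/16777216 → NEW=0, ERR=1224949959/16777216
(3,2): OLD=36813295717/134217728 → NEW=255, ERR=2587775077/134217728
(3,3): OLD=83323858755/536870912 → NEW=255, ERR=-53578223805/536870912
(3,4): OLD=6577643306435/68719476736 → NEW=0, ERR=6577643306435/68719476736
(3,5): OLD=133966768343865/549755813888 → NEW=255, ERR=-6220964197575/549755813888
(3,6): OLD=175731286287463/8796093022208 → NEW=0, ERR=175731286287463/8796093022208
(4,0): OLD=53452523725/268435456 → NEW=255, ERR=-14998517555/268435456
(4,1): OLD=946928648105/4294967296 → NEW=255, ERR=-148288012375/4294967296
(4,2): OLD=2183308964359/68719476736 → NEW=0, ERR=2183308964359/68719476736
(4,3): OLD=118673229309053/549755813888 → NEW=255, ERR=-21514503232387/549755813888
(4,4): OLD=327351863708103/4398046511104 → NEW=0, ERR=327351863708103/4398046511104
(4,5): OLD=22483617249188199/140737488355328 → NEW=255, ERR=-13404442281420441/140737488355328
(4,6): OLD=227131414573353729/2251799813685248 → NEW=0, ERR=227131414573353729/2251799813685248
(5,0): OLD=6601591766795/68719476736 → NEW=0, ERR=6601591766795/68719476736
(5,1): OLD=31173587607705/549755813888 → NEW=0, ERR=31173587607705/549755813888
(5,2): OLD=264943176162207/4398046511104 → NEW=0, ERR=264943176162207/4398046511104
Target (5,2): original=35, with diffused error = 264943176162207/4398046511104

Answer: 264943176162207/4398046511104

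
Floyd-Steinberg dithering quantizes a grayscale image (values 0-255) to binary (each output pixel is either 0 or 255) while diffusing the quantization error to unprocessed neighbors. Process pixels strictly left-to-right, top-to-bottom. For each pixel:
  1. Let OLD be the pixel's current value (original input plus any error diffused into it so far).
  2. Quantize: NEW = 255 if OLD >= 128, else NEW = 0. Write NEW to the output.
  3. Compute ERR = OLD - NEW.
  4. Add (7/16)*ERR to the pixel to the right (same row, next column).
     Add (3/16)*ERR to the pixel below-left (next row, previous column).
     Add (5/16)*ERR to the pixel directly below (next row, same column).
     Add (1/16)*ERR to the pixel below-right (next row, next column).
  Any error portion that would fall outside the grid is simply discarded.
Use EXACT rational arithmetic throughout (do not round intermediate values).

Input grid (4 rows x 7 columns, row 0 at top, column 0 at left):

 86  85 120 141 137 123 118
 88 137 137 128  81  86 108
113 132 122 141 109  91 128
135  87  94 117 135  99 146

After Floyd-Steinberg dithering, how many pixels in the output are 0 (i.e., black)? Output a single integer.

Answer: 15

Derivation:
(0,0): OLD=86 → NEW=0, ERR=86
(0,1): OLD=981/8 → NEW=0, ERR=981/8
(0,2): OLD=22227/128 → NEW=255, ERR=-10413/128
(0,3): OLD=215877/2048 → NEW=0, ERR=215877/2048
(0,4): OLD=6000355/32768 → NEW=255, ERR=-2355485/32768
(0,5): OLD=47999029/524288 → NEW=0, ERR=47999029/524288
(0,6): OLD=1325848947/8388608 → NEW=255, ERR=-813246093/8388608
(1,0): OLD=17647/128 → NEW=255, ERR=-14993/128
(1,1): OLD=116937/1024 → NEW=0, ERR=116937/1024
(1,2): OLD=6192061/32768 → NEW=255, ERR=-2163779/32768
(1,3): OLD=14875097/131072 → NEW=0, ERR=14875097/131072
(1,4): OLD=1106802763/8388608 → NEW=255, ERR=-1032292277/8388608
(1,5): OLD=2556929275/67108864 → NEW=0, ERR=2556929275/67108864
(1,6): OLD=107476653909/1073741824 → NEW=0, ERR=107476653909/1073741824
(2,0): OLD=1602483/16384 → NEW=0, ERR=1602483/16384
(2,1): OLD=100021153/524288 → NEW=255, ERR=-33672287/524288
(2,2): OLD=852974755/8388608 → NEW=0, ERR=852974755/8388608
(2,3): OLD=13002374859/67108864 → NEW=255, ERR=-4110385461/67108864
(2,4): OLD=31130153499/536870912 → NEW=0, ERR=31130153499/536870912
(2,5): OLD=2394041137001/17179869184 → NEW=255, ERR=-1986825504919/17179869184
(2,6): OLD=30529299761519/274877906944 → NEW=0, ERR=30529299761519/274877906944
(3,0): OLD=1287842499/8388608 → NEW=255, ERR=-851252541/8388608
(3,1): OLD=3201893575/67108864 → NEW=0, ERR=3201893575/67108864
(3,2): OLD=70411383781/536870912 → NEW=255, ERR=-66490698779/536870912
(3,3): OLD=130788220547/2147483648 → NEW=0, ERR=130788220547/2147483648
(3,4): OLD=42400747155139/274877906944 → NEW=255, ERR=-27693119115581/274877906944
(3,5): OLD=95067634136377/2199023255552 → NEW=0, ERR=95067634136377/2199023255552
(3,6): OLD=6769250089755239/35184372088832 → NEW=255, ERR=-2202764792896921/35184372088832
Output grid:
  Row 0: ..#.#.#  (4 black, running=4)
  Row 1: #.#.#..  (4 black, running=8)
  Row 2: .#.#.#.  (4 black, running=12)
  Row 3: #.#.#.#  (3 black, running=15)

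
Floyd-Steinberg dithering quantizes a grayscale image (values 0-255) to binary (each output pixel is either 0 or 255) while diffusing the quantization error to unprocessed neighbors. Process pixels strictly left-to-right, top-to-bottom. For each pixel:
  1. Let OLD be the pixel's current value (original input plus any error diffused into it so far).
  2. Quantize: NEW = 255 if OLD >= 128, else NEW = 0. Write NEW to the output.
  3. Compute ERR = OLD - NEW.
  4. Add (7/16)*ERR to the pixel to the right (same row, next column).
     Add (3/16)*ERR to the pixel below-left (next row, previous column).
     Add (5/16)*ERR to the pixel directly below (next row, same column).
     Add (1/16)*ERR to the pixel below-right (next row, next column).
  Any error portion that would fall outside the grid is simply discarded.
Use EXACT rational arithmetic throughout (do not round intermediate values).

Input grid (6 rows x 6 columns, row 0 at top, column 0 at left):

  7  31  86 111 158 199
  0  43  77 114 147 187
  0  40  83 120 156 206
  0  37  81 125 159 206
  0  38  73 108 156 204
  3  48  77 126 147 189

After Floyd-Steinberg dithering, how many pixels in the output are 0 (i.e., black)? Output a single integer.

(0,0): OLD=7 → NEW=0, ERR=7
(0,1): OLD=545/16 → NEW=0, ERR=545/16
(0,2): OLD=25831/256 → NEW=0, ERR=25831/256
(0,3): OLD=635473/4096 → NEW=255, ERR=-409007/4096
(0,4): OLD=7491639/65536 → NEW=0, ERR=7491639/65536
(0,5): OLD=261108097/1048576 → NEW=255, ERR=-6278783/1048576
(1,0): OLD=2195/256 → NEW=0, ERR=2195/256
(1,1): OLD=157189/2048 → NEW=0, ERR=157189/2048
(1,2): OLD=8225897/65536 → NEW=0, ERR=8225897/65536
(1,3): OLD=43371509/262144 → NEW=255, ERR=-23475211/262144
(1,4): OLD=2284733823/16777216 → NEW=255, ERR=-1993456257/16777216
(1,5): OLD=37658793417/268435456 → NEW=255, ERR=-30792247863/268435456
(2,0): OLD=559367/32768 → NEW=0, ERR=559367/32768
(2,1): OLD=100164029/1048576 → NEW=0, ERR=100164029/1048576
(2,2): OLD=2550507127/16777216 → NEW=255, ERR=-1727682953/16777216
(2,3): OLD=4365933695/134217728 → NEW=0, ERR=4365933695/134217728
(2,4): OLD=455246109693/4294967296 → NEW=0, ERR=455246109693/4294967296
(2,5): OLD=14369230344635/68719476736 → NEW=255, ERR=-3154236223045/68719476736
(3,0): OLD=389990807/16777216 → NEW=0, ERR=389990807/16777216
(3,1): OLD=7889258443/134217728 → NEW=0, ERR=7889258443/134217728
(3,2): OLD=92991231633/1073741824 → NEW=0, ERR=92991231633/1073741824
(3,3): OLD=12815689962035/68719476736 → NEW=255, ERR=-4707776605645/68719476736
(3,4): OLD=85530125367507/549755813888 → NEW=255, ERR=-54657607173933/549755813888
(3,5): OLD=1361493965476221/8796093022208 → NEW=255, ERR=-881509755186819/8796093022208
(4,0): OLD=39267407609/2147483648 → NEW=0, ERR=39267407609/2147483648
(4,1): OLD=2819548799781/34359738368 → NEW=0, ERR=2819548799781/34359738368
(4,2): OLD=139411196653023/1099511627776 → NEW=0, ERR=139411196653023/1099511627776
(4,3): OLD=2266489719065083/17592186044416 → NEW=255, ERR=-2219517722260997/17592186044416
(4,4): OLD=13134005821040043/281474976710656 → NEW=0, ERR=13134005821040043/281474976710656
(4,5): OLD=841646109027916749/4503599627370496 → NEW=255, ERR=-306771795951559731/4503599627370496
(5,0): OLD=13249306449727/549755813888 → NEW=0, ERR=13249306449727/549755813888
(5,1): OLD=1919381531047983/17592186044416 → NEW=0, ERR=1919381531047983/17592186044416
(5,2): OLD=20523597737501557/140737488355328 → NEW=255, ERR=-15364461793107083/140737488355328
(5,3): OLD=249880953970597591/4503599627370496 → NEW=0, ERR=249880953970597591/4503599627370496
(5,4): OLD=1487980192787412343/9007199254740992 → NEW=255, ERR=-808855617171540617/9007199254740992
(5,5): OLD=18928351452893659555/144115188075855872 → NEW=255, ERR=-17821021506449587805/144115188075855872
Output grid:
  Row 0: ...#.#  (4 black, running=4)
  Row 1: ...###  (3 black, running=7)
  Row 2: ..#..#  (4 black, running=11)
  Row 3: ...###  (3 black, running=14)
  Row 4: ...#.#  (4 black, running=18)
  Row 5: ..#.##  (3 black, running=21)

Answer: 21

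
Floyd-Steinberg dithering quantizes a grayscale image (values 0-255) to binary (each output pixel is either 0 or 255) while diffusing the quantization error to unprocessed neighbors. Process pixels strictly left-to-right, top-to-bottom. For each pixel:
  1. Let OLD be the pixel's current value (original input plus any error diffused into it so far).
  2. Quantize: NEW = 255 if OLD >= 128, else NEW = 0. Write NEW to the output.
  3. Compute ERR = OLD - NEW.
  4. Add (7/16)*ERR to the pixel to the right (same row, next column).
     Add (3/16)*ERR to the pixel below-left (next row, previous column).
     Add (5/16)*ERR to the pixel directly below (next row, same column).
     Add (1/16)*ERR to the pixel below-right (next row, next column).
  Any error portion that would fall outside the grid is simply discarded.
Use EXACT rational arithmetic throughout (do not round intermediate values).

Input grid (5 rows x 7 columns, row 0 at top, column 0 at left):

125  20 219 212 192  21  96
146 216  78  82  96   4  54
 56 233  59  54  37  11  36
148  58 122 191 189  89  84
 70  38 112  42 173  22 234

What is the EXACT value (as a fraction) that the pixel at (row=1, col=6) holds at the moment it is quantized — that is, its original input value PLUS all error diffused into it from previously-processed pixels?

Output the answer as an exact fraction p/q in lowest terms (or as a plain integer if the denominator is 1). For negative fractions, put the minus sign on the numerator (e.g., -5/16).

Answer: 224811364715/2147483648

Derivation:
(0,0): OLD=125 → NEW=0, ERR=125
(0,1): OLD=1195/16 → NEW=0, ERR=1195/16
(0,2): OLD=64429/256 → NEW=255, ERR=-851/256
(0,3): OLD=862395/4096 → NEW=255, ERR=-182085/4096
(0,4): OLD=11308317/65536 → NEW=255, ERR=-5403363/65536
(0,5): OLD=-15803445/1048576 → NEW=0, ERR=-15803445/1048576
(0,6): OLD=1499988621/16777216 → NEW=0, ERR=1499988621/16777216
(1,0): OLD=50961/256 → NEW=255, ERR=-14319/256
(1,1): OLD=454775/2048 → NEW=255, ERR=-67465/2048
(1,2): OLD=3858883/65536 → NEW=0, ERR=3858883/65536
(1,3): OLD=20500167/262144 → NEW=0, ERR=20500167/262144
(1,4): OLD=1658324277/16777216 → NEW=0, ERR=1658324277/16777216
(1,5): OLD=7267220549/134217728 → NEW=0, ERR=7267220549/134217728
(1,6): OLD=224811364715/2147483648 → NEW=0, ERR=224811364715/2147483648
Target (1,6): original=54, with diffused error = 224811364715/2147483648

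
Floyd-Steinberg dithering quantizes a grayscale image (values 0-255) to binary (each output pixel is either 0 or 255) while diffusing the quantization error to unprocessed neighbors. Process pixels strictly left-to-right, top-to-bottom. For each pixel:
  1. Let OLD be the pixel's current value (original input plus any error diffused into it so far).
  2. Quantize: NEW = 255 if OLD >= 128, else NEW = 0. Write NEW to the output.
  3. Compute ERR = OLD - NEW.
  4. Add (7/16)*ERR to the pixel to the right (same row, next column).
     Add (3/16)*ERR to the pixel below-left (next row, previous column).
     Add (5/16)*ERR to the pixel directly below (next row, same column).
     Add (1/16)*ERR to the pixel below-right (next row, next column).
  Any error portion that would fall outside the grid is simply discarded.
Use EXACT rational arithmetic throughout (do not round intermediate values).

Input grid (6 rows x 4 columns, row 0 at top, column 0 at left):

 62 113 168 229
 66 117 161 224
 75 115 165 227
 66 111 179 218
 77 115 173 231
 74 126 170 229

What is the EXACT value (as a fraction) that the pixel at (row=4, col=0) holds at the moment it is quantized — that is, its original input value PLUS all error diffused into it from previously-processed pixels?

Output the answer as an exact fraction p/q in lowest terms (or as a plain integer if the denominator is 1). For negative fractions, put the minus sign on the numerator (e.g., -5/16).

(0,0): OLD=62 → NEW=0, ERR=62
(0,1): OLD=1121/8 → NEW=255, ERR=-919/8
(0,2): OLD=15071/128 → NEW=0, ERR=15071/128
(0,3): OLD=574489/2048 → NEW=255, ERR=52249/2048
(1,0): OLD=8171/128 → NEW=0, ERR=8171/128
(1,1): OLD=138221/1024 → NEW=255, ERR=-122899/1024
(1,2): OLD=4682225/32768 → NEW=255, ERR=-3673615/32768
(1,3): OLD=99763303/524288 → NEW=255, ERR=-33930137/524288
(2,0): OLD=1186943/16384 → NEW=0, ERR=1186943/16384
(2,1): OLD=48317413/524288 → NEW=0, ERR=48317413/524288
(2,2): OLD=157967289/1048576 → NEW=255, ERR=-109419591/1048576
(2,3): OLD=2585633845/16777216 → NEW=255, ERR=-1692556235/16777216
(3,0): OLD=888511247/8388608 → NEW=0, ERR=888511247/8388608
(3,1): OLD=22964784209/134217728 → NEW=255, ERR=-11260736431/134217728
(3,2): OLD=207293787823/2147483648 → NEW=0, ERR=207293787823/2147483648
(3,3): OLD=7634152166217/34359738368 → NEW=255, ERR=-1127581117623/34359738368
(4,0): OLD=202654931363/2147483648 → NEW=0, ERR=202654931363/2147483648
Target (4,0): original=77, with diffused error = 202654931363/2147483648

Answer: 202654931363/2147483648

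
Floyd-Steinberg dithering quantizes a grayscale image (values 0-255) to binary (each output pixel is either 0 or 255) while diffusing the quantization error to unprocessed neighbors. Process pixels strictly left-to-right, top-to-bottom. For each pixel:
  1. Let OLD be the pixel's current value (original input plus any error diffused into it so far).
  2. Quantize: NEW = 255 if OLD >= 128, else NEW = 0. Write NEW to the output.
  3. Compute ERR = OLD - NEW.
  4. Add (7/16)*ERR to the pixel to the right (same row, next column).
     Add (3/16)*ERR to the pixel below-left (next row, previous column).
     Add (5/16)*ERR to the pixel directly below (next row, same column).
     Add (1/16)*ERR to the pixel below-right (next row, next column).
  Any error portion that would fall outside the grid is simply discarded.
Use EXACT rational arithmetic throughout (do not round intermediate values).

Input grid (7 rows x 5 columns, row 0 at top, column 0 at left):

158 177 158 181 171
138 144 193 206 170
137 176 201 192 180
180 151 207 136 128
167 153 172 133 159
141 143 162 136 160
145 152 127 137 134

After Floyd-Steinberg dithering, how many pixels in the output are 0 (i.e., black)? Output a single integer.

(0,0): OLD=158 → NEW=255, ERR=-97
(0,1): OLD=2153/16 → NEW=255, ERR=-1927/16
(0,2): OLD=26959/256 → NEW=0, ERR=26959/256
(0,3): OLD=930089/4096 → NEW=255, ERR=-114391/4096
(0,4): OLD=10405919/65536 → NEW=255, ERR=-6305761/65536
(1,0): OLD=21787/256 → NEW=0, ERR=21787/256
(1,1): OLD=322109/2048 → NEW=255, ERR=-200131/2048
(1,2): OLD=11166849/65536 → NEW=255, ERR=-5544831/65536
(1,3): OLD=39006445/262144 → NEW=255, ERR=-27840275/262144
(1,4): OLD=384713511/4194304 → NEW=0, ERR=384713511/4194304
(2,0): OLD=4760303/32768 → NEW=255, ERR=-3595537/32768
(2,1): OLD=91133877/1048576 → NEW=0, ERR=91133877/1048576
(2,2): OLD=3130020703/16777216 → NEW=255, ERR=-1148169377/16777216
(2,3): OLD=37790619309/268435456 → NEW=255, ERR=-30660421971/268435456
(2,4): OLD=653071041403/4294967296 → NEW=255, ERR=-442145619077/4294967296
(3,0): OLD=2718014591/16777216 → NEW=255, ERR=-1560175489/16777216
(3,1): OLD=15808906259/134217728 → NEW=0, ERR=15808906259/134217728
(3,2): OLD=949878374337/4294967296 → NEW=255, ERR=-145338286143/4294967296
(3,3): OLD=531909857209/8589934592 → NEW=0, ERR=531909857209/8589934592
(3,4): OLD=15912965351037/137438953472 → NEW=0, ERR=15912965351037/137438953472
(4,0): OLD=343649468433/2147483648 → NEW=255, ERR=-203958861807/2147483648
(4,1): OLD=9352661093137/68719476736 → NEW=255, ERR=-8170805474543/68719476736
(4,2): OLD=141153295341855/1099511627776 → NEW=255, ERR=-139222169741025/1099511627776
(4,3): OLD=2050332431506193/17592186044416 → NEW=0, ERR=2050332431506193/17592186044416
(4,4): OLD=70380497529765367/281474976710656 → NEW=255, ERR=-1395621531451913/281474976710656
(5,0): OLD=97885305203667/1099511627776 → NEW=0, ERR=97885305203667/1099511627776
(5,1): OLD=1012560928172729/8796093022208 → NEW=0, ERR=1012560928172729/8796093022208
(5,2): OLD=52696296735298049/281474976710656 → NEW=255, ERR=-19079822325919231/281474976710656
(5,3): OLD=150782411878347535/1125899906842624 → NEW=255, ERR=-136322064366521585/1125899906842624
(5,4): OLD=2031358155938824437/18014398509481984 → NEW=0, ERR=2031358155938824437/18014398509481984
(6,0): OLD=27360030804187427/140737488355328 → NEW=255, ERR=-8528028726421213/140737488355328
(6,1): OLD=694983660852436109/4503599627370496 → NEW=255, ERR=-453434244127040371/4503599627370496
(6,2): OLD=3333455370680205023/72057594037927936 → NEW=0, ERR=3333455370680205023/72057594037927936
(6,3): OLD=157153236484443133781/1152921504606846976 → NEW=255, ERR=-136841747190302845099/1152921504606846976
(6,4): OLD=2024412291534065717651/18446744073709551616 → NEW=0, ERR=2024412291534065717651/18446744073709551616
Output grid:
  Row 0: ##.##  (1 black, running=1)
  Row 1: .###.  (2 black, running=3)
  Row 2: #.###  (1 black, running=4)
  Row 3: #.#..  (3 black, running=7)
  Row 4: ###.#  (1 black, running=8)
  Row 5: ..##.  (3 black, running=11)
  Row 6: ##.#.  (2 black, running=13)

Answer: 13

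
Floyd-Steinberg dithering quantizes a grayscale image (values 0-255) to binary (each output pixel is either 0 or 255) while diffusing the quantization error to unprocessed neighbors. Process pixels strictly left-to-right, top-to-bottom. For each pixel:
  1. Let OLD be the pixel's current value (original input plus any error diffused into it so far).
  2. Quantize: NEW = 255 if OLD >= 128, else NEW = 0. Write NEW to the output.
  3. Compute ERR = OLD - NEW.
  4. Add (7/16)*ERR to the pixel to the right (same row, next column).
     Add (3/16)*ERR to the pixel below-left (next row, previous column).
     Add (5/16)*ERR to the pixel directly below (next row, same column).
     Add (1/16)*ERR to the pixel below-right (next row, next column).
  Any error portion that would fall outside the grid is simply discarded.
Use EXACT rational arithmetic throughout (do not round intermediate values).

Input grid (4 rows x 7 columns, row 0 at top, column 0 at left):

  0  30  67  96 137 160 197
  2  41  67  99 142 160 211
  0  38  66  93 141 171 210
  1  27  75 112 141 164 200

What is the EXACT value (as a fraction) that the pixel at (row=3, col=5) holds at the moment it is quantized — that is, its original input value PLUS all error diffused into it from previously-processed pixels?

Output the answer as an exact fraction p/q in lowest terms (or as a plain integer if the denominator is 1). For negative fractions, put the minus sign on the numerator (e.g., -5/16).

(0,0): OLD=0 → NEW=0, ERR=0
(0,1): OLD=30 → NEW=0, ERR=30
(0,2): OLD=641/8 → NEW=0, ERR=641/8
(0,3): OLD=16775/128 → NEW=255, ERR=-15865/128
(0,4): OLD=169521/2048 → NEW=0, ERR=169521/2048
(0,5): OLD=6429527/32768 → NEW=255, ERR=-1926313/32768
(0,6): OLD=89800545/524288 → NEW=255, ERR=-43892895/524288
(1,0): OLD=61/8 → NEW=0, ERR=61/8
(1,1): OLD=4399/64 → NEW=0, ERR=4399/64
(1,2): OLD=206327/2048 → NEW=0, ERR=206327/2048
(1,3): OLD=1022945/8192 → NEW=0, ERR=1022945/8192
(1,4): OLD=106812657/524288 → NEW=255, ERR=-26880783/524288
(1,5): OLD=455812725/4194304 → NEW=0, ERR=455812725/4194304
(1,6): OLD=15348375515/67108864 → NEW=255, ERR=-1764384805/67108864
(2,0): OLD=15637/1024 → NEW=0, ERR=15637/1024
(2,1): OLD=2802539/32768 → NEW=0, ERR=2802539/32768
(2,2): OLD=85254569/524288 → NEW=255, ERR=-48438871/524288
(2,3): OLD=370294105/4194304 → NEW=0, ERR=370294105/4194304
(2,4): OLD=6435181627/33554432 → NEW=255, ERR=-2121198533/33554432
(2,5): OLD=181644195803/1073741824 → NEW=255, ERR=-92159969317/1073741824
(2,6): OLD=2938190016621/17179869184 → NEW=255, ERR=-1442676625299/17179869184
(3,0): OLD=11433825/524288 → NEW=0, ERR=11433825/524288
(3,1): OLD=196710921/4194304 → NEW=0, ERR=196710921/4194304
(3,2): OLD=2971096857/33554432 → NEW=0, ERR=2971096857/33554432
(3,3): OLD=10784412625/67108864 → NEW=255, ERR=-6328347695/67108864
(3,4): OLD=1192510230753/17179869184 → NEW=0, ERR=1192510230753/17179869184
(3,5): OLD=20320333641967/137438953472 → NEW=255, ERR=-14726599493393/137438953472
Target (3,5): original=164, with diffused error = 20320333641967/137438953472

Answer: 20320333641967/137438953472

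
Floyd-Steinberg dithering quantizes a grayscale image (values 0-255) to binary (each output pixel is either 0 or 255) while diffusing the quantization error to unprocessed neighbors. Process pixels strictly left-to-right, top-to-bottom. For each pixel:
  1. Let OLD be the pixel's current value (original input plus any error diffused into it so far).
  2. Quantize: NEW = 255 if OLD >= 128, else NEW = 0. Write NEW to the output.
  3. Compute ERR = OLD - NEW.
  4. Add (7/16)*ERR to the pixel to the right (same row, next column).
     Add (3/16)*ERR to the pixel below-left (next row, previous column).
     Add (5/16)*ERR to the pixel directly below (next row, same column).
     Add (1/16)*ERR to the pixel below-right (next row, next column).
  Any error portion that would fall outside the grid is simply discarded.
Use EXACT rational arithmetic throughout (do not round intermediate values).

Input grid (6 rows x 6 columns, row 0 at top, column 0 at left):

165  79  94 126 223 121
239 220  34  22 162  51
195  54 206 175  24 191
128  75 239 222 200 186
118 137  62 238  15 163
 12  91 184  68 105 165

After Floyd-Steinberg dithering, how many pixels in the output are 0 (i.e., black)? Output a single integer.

(0,0): OLD=165 → NEW=255, ERR=-90
(0,1): OLD=317/8 → NEW=0, ERR=317/8
(0,2): OLD=14251/128 → NEW=0, ERR=14251/128
(0,3): OLD=357805/2048 → NEW=255, ERR=-164435/2048
(0,4): OLD=6156219/32768 → NEW=255, ERR=-2199621/32768
(0,5): OLD=48041501/524288 → NEW=0, ERR=48041501/524288
(1,0): OLD=27943/128 → NEW=255, ERR=-4697/128
(1,1): OLD=237137/1024 → NEW=255, ERR=-23983/1024
(1,2): OLD=1506277/32768 → NEW=0, ERR=1506277/32768
(1,3): OLD=1493217/131072 → NEW=0, ERR=1493217/131072
(1,4): OLD=1326824035/8388608 → NEW=255, ERR=-812271005/8388608
(1,5): OLD=4439424197/134217728 → NEW=0, ERR=4439424197/134217728
(2,0): OLD=2935051/16384 → NEW=255, ERR=-1242869/16384
(2,1): OLD=10390505/524288 → NEW=0, ERR=10390505/524288
(2,2): OLD=1926928251/8388608 → NEW=255, ERR=-212166789/8388608
(2,3): OLD=10214779107/67108864 → NEW=255, ERR=-6897981213/67108864
(2,4): OLD=-95166483031/2147483648 → NEW=0, ERR=-95166483031/2147483648
(2,5): OLD=6043757205551/34359738368 → NEW=255, ERR=-2717976078289/34359738368
(3,0): OLD=906054299/8388608 → NEW=0, ERR=906054299/8388608
(3,1): OLD=7983550399/67108864 → NEW=0, ERR=7983550399/67108864
(3,2): OLD=142329259085/536870912 → NEW=255, ERR=5427176525/536870912
(3,3): OLD=6336331719239/34359738368 → NEW=255, ERR=-2425401564601/34359738368
(3,4): OLD=36837169283495/274877906944 → NEW=255, ERR=-33256696987225/274877906944
(3,5): OLD=464339419195241/4398046511104 → NEW=0, ERR=464339419195241/4398046511104
(4,0): OLD=186894358389/1073741824 → NEW=255, ERR=-86909806731/1073741824
(4,1): OLD=2532495472433/17179869184 → NEW=255, ERR=-1848371169487/17179869184
(4,2): OLD=6755733686723/549755813888 → NEW=0, ERR=6755733686723/549755813888
(4,3): OLD=1752745396762735/8796093022208 → NEW=255, ERR=-490258323900305/8796093022208
(4,4): OLD=-4476683745294625/140737488355328 → NEW=0, ERR=-4476683745294625/140737488355328
(4,5): OLD=392973461627412409/2251799813685248 → NEW=255, ERR=-181235490862325831/2251799813685248
(5,0): OLD=-9199363163613/274877906944 → NEW=0, ERR=-9199363163613/274877906944
(5,1): OLD=351683373626323/8796093022208 → NEW=0, ERR=351683373626323/8796093022208
(5,2): OLD=13240399578612097/70368744177664 → NEW=255, ERR=-4703630186692223/70368744177664
(5,3): OLD=36350315392798555/2251799813685248 → NEW=0, ERR=36350315392798555/2251799813685248
(5,4): OLD=376266073951472619/4503599627370496 → NEW=0, ERR=376266073951472619/4503599627370496
(5,5): OLD=12567756745445731463/72057594037927936 → NEW=255, ERR=-5806929734225892217/72057594037927936
Output grid:
  Row 0: #..##.  (3 black, running=3)
  Row 1: ##..#.  (3 black, running=6)
  Row 2: #.##.#  (2 black, running=8)
  Row 3: ..###.  (3 black, running=11)
  Row 4: ##.#.#  (2 black, running=13)
  Row 5: ..#..#  (4 black, running=17)

Answer: 17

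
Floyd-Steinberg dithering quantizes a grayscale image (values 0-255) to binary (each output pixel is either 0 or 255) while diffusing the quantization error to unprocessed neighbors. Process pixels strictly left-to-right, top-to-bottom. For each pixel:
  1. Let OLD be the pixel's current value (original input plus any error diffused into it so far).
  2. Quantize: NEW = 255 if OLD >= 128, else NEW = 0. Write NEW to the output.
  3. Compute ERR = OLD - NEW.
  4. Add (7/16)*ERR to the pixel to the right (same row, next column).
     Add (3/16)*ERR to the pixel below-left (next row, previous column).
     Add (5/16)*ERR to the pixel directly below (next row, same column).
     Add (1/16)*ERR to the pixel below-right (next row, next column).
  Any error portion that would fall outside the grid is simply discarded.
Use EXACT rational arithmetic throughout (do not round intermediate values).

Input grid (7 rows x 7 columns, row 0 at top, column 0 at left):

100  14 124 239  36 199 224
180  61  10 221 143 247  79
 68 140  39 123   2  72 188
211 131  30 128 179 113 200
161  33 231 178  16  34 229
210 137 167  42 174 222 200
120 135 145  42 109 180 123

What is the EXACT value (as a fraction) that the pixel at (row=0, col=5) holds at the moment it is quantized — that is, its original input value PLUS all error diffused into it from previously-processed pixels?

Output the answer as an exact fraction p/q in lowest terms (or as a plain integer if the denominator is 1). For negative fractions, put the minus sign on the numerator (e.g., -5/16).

Answer: 53171527/262144

Derivation:
(0,0): OLD=100 → NEW=0, ERR=100
(0,1): OLD=231/4 → NEW=0, ERR=231/4
(0,2): OLD=9553/64 → NEW=255, ERR=-6767/64
(0,3): OLD=197367/1024 → NEW=255, ERR=-63753/1024
(0,4): OLD=143553/16384 → NEW=0, ERR=143553/16384
(0,5): OLD=53171527/262144 → NEW=255, ERR=-13675193/262144
Target (0,5): original=199, with diffused error = 53171527/262144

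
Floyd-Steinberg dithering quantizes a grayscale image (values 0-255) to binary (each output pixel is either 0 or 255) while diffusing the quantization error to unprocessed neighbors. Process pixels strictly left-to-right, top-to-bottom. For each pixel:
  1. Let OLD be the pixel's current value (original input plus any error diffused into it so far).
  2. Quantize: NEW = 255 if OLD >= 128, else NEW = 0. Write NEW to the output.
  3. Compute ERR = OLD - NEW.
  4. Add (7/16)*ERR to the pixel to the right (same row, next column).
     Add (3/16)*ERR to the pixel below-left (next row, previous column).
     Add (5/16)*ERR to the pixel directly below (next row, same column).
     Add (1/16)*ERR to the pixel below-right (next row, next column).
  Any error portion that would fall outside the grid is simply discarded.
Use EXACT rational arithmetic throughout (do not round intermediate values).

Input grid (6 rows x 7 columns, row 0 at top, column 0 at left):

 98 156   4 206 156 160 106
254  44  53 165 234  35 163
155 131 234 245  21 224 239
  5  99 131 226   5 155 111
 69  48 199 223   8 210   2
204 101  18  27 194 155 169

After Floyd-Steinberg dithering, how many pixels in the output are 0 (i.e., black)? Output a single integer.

Answer: 20

Derivation:
(0,0): OLD=98 → NEW=0, ERR=98
(0,1): OLD=1591/8 → NEW=255, ERR=-449/8
(0,2): OLD=-2631/128 → NEW=0, ERR=-2631/128
(0,3): OLD=403471/2048 → NEW=255, ERR=-118769/2048
(0,4): OLD=4280425/32768 → NEW=255, ERR=-4075415/32768
(0,5): OLD=55358175/524288 → NEW=0, ERR=55358175/524288
(0,6): OLD=1276699673/8388608 → NEW=255, ERR=-862395367/8388608
(1,0): OLD=35085/128 → NEW=255, ERR=2445/128
(1,1): OLD=37979/1024 → NEW=0, ERR=37979/1024
(1,2): OLD=1586679/32768 → NEW=0, ERR=1586679/32768
(1,3): OLD=18803243/131072 → NEW=255, ERR=-14620117/131072
(1,4): OLD=1363207457/8388608 → NEW=255, ERR=-775887583/8388608
(1,5): OLD=32284529/67108864 → NEW=0, ERR=32284529/67108864
(1,6): OLD=147835940735/1073741824 → NEW=255, ERR=-125968224385/1073741824
(2,0): OLD=2751257/16384 → NEW=255, ERR=-1426663/16384
(2,1): OLD=60171043/524288 → NEW=0, ERR=60171043/524288
(2,2): OLD=2355069737/8388608 → NEW=255, ERR=215974697/8388608
(2,3): OLD=13897627937/67108864 → NEW=255, ERR=-3215132383/67108864
(2,4): OLD=-19190749007/536870912 → NEW=0, ERR=-19190749007/536870912
(2,5): OLD=3104984689659/17179869184 → NEW=255, ERR=-1275881952261/17179869184
(2,6): OLD=46695452982413/274877906944 → NEW=255, ERR=-23398413288307/274877906944
(3,0): OLD=-5809911/8388608 → NEW=0, ERR=-5809911/8388608
(3,1): OLD=8989020885/67108864 → NEW=255, ERR=-8123739435/67108864
(3,2): OLD=45244743567/536870912 → NEW=0, ERR=45244743567/536870912
(3,3): OLD=521420815257/2147483648 → NEW=255, ERR=-26187514983/2147483648
(3,4): OLD=-7813350892279/274877906944 → NEW=0, ERR=-7813350892279/274877906944
(3,5): OLD=222456146718891/2199023255552 → NEW=0, ERR=222456146718891/2199023255552
(3,6): OLD=4363408907470901/35184372088832 → NEW=0, ERR=4363408907470901/35184372088832
(4,0): OLD=49484571111/1073741824 → NEW=0, ERR=49484571111/1073741824
(4,1): OLD=791851356603/17179869184 → NEW=0, ERR=791851356603/17179869184
(4,2): OLD=64774644293845/274877906944 → NEW=255, ERR=-5319221976875/274877906944
(4,3): OLD=463247532289207/2199023255552 → NEW=255, ERR=-97503397876553/2199023255552
(4,4): OLD=-36515209651147/17592186044416 → NEW=0, ERR=-36515209651147/17592186044416
(4,5): OLD=147594886829071733/562949953421312 → NEW=255, ERR=4042648706637173/562949953421312
(4,6): OLD=452334425613650371/9007199254740992 → NEW=0, ERR=452334425613650371/9007199254740992
(5,0): OLD=62409412775265/274877906944 → NEW=255, ERR=-7684453495455/274877906944
(5,1): OLD=225235007977675/2199023255552 → NEW=0, ERR=225235007977675/2199023255552
(5,2): OLD=903020827191613/17592186044416 → NEW=0, ERR=903020827191613/17592186044416
(5,3): OLD=4785429205496721/140737488355328 → NEW=0, ERR=4785429205496721/140737488355328
(5,4): OLD=1862713315892991067/9007199254740992 → NEW=255, ERR=-434122494065961893/9007199254740992
(5,5): OLD=10480358039663232299/72057594037927936 → NEW=255, ERR=-7894328440008391381/72057594037927936
(5,6): OLD=158194271257493972261/1152921504606846976 → NEW=255, ERR=-135800712417252006619/1152921504606846976
Output grid:
  Row 0: .#.##.#  (3 black, running=3)
  Row 1: #..##.#  (3 black, running=6)
  Row 2: #.##.##  (2 black, running=8)
  Row 3: .#.#...  (5 black, running=13)
  Row 4: ..##.#.  (4 black, running=17)
  Row 5: #...###  (3 black, running=20)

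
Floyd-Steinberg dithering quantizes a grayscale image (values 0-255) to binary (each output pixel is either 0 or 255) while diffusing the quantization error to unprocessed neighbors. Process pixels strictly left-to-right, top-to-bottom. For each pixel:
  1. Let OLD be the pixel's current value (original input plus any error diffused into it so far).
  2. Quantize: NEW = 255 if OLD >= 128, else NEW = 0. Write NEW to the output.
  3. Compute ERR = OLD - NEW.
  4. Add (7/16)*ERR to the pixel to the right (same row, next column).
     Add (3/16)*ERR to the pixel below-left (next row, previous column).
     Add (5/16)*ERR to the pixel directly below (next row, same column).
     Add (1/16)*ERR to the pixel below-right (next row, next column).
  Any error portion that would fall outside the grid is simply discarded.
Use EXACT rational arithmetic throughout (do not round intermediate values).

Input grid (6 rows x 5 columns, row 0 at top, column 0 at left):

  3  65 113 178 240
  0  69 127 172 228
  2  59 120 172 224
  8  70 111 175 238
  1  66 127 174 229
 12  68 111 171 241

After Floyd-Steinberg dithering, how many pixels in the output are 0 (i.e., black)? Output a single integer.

(0,0): OLD=3 → NEW=0, ERR=3
(0,1): OLD=1061/16 → NEW=0, ERR=1061/16
(0,2): OLD=36355/256 → NEW=255, ERR=-28925/256
(0,3): OLD=526613/4096 → NEW=255, ERR=-517867/4096
(0,4): OLD=12103571/65536 → NEW=255, ERR=-4608109/65536
(1,0): OLD=3423/256 → NEW=0, ERR=3423/256
(1,1): OLD=152729/2048 → NEW=0, ERR=152729/2048
(1,2): OLD=6865293/65536 → NEW=0, ERR=6865293/65536
(1,3): OLD=41438409/262144 → NEW=255, ERR=-25408311/262144
(1,4): OLD=653137467/4194304 → NEW=255, ERR=-416410053/4194304
(2,0): OLD=660643/32768 → NEW=0, ERR=660643/32768
(2,1): OLD=117023793/1048576 → NEW=0, ERR=117023793/1048576
(2,2): OLD=3154953427/16777216 → NEW=255, ERR=-1123236653/16777216
(2,3): OLD=26938176713/268435456 → NEW=0, ERR=26938176713/268435456
(2,4): OLD=991370583871/4294967296 → NEW=255, ERR=-103846076609/4294967296
(3,0): OLD=590991987/16777216 → NEW=0, ERR=590991987/16777216
(3,1): OLD=14628934263/134217728 → NEW=0, ERR=14628934263/134217728
(3,2): OLD=702460138445/4294967296 → NEW=255, ERR=-392756522035/4294967296
(3,3): OLD=1354072512325/8589934592 → NEW=255, ERR=-836360808635/8589934592
(3,4): OLD=26679506154617/137438953472 → NEW=255, ERR=-8367426980743/137438953472
(4,0): OLD=69673965917/2147483648 → NEW=0, ERR=69673965917/2147483648
(4,1): OLD=6824574852061/68719476736 → NEW=0, ERR=6824574852061/68719476736
(4,2): OLD=143406833864595/1099511627776 → NEW=255, ERR=-136968631218285/1099511627776
(4,3): OLD=1265625118495197/17592186044416 → NEW=0, ERR=1265625118495197/17592186044416
(4,4): OLD=66249125292446603/281474976710656 → NEW=255, ERR=-5526993768770677/281474976710656
(5,0): OLD=44815698636215/1099511627776 → NEW=0, ERR=44815698636215/1099511627776
(5,1): OLD=840355853266661/8796093022208 → NEW=0, ERR=840355853266661/8796093022208
(5,2): OLD=37595180380766477/281474976710656 → NEW=255, ERR=-34180938680450803/281474976710656
(5,3): OLD=145113506024655491/1125899906842624 → NEW=255, ERR=-141990970220213629/1125899906842624
(5,4): OLD=3317993381451941809/18014398509481984 → NEW=255, ERR=-1275678238465964111/18014398509481984
Output grid:
  Row 0: ..###  (2 black, running=2)
  Row 1: ...##  (3 black, running=5)
  Row 2: ..#.#  (3 black, running=8)
  Row 3: ..###  (2 black, running=10)
  Row 4: ..#.#  (3 black, running=13)
  Row 5: ..###  (2 black, running=15)

Answer: 15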